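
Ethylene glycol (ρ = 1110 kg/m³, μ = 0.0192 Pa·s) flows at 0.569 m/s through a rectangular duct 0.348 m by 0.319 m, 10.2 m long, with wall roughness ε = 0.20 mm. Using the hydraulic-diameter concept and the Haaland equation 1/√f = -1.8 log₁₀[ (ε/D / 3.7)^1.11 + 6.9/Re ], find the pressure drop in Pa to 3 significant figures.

Hydraulic diameter D_h = 4A/P = 4·(0.348·0.319)/(2·(0.348+0.319)) = 0.444/1.334 = 0.3329 m.
Re = ρVD_h/μ = 1110·0.569·0.3329/0.0192 = 1.095e+04.
ε/D_h = 0.0002/0.3329 = 0.000601; Haaland gives 1/√f = -1.8 log₁₀[6.22e-05+0.00063] = 5.687, so f = 0.03091.
ΔP = f(L/D_h)(ρV²/2) = 0.03091·10.2/0.3329·179.7 = 170.2 Pa.

ΔP ≈ 170 Pa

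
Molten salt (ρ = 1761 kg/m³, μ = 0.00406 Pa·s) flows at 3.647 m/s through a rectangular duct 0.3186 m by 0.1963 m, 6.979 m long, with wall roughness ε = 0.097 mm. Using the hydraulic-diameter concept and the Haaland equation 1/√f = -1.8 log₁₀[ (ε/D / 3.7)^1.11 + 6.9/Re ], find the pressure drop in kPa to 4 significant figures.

ΔP ≈ 5.775 kPa

Hydraulic diameter D_h = 4A/P = 4·(0.3186·0.1963)/(2·(0.3186+0.1963)) = 0.2502/1.03 = 0.2429 m.
Re = ρVD_h/μ = 1761·3.647·0.2429/0.00406 = 3.843e+05.
ε/D_h = 9.7e-05/0.2429 = 0.000399; Haaland gives 1/√f = -1.8 log₁₀[3.95e-05+1.8e-05] = 7.633, so f = 0.01716.
ΔP = f(L/D_h)(ρV²/2) = 0.01716·6.979/0.2429·1.171e+04 = 5775 Pa.
ΔP = 5.775 kPa.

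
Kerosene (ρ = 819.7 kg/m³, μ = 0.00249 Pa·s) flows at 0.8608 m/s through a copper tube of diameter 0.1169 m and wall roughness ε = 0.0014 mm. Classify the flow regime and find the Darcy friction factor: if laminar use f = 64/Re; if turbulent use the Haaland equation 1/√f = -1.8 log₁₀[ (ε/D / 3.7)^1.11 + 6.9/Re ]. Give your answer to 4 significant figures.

f ≈ 0.02280

Re = ρVD/μ = 819.7·0.8608·0.1169/0.00249 = 3.313e+04.
Re > 4000 → turbulent. ε/D = 1.4e-06/0.1169 = 1.2e-05; Haaland: 1/√f = -1.8 log₁₀[8.06e-07 + 0.000208] = 6.623, so f = 0.0228.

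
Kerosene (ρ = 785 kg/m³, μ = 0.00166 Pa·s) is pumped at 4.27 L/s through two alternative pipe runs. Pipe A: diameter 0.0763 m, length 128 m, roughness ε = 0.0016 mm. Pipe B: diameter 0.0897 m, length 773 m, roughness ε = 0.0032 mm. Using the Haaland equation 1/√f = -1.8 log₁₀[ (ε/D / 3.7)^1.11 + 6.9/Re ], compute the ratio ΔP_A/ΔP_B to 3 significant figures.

ΔP_A/ΔP_B ≈ 0.357

Pipe A: V = Q/A = 0.00427/0.004572 = 0.9339 m/s; Re = 3.37e+04; ε/D = 2.1e-05; Haaland → f = 0.02272; ΔP_A = f(L/D)(ρV²/2) = 1.305e+04 Pa.
Pipe B: V = Q/A = 0.00427/0.006319 = 0.6757 m/s; Re = 2.866e+04; ε/D = 3.57e-05; Haaland → f = 0.02364; ΔP_B = f(L/D)(ρV²/2) = 3.65e+04 Pa.
ΔP_A/ΔP_B = 1.305e+04/3.65e+04 = 0.357.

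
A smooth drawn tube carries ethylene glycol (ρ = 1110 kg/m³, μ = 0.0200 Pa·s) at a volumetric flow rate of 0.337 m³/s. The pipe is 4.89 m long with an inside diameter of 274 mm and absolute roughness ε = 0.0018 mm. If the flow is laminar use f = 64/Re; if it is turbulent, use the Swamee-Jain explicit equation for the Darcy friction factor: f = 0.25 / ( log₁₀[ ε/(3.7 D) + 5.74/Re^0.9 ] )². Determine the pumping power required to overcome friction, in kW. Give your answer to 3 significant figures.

Cross-sectional area A = πD²/4 = π(0.274)²/4 = 0.05896 m²; mean velocity V = Q/A = 0.337/0.05896 = 5.715 m/s.
Reynolds number Re = ρVD/μ = 1110 · 5.715 · 0.274 / 0.02 = 8.691e+04.
Re > 4000 → turbulent. Relative roughness ε/D = 1.8e-06/0.274 = 6.57e-06. Swamee-Jain: f = 0.25/(log₁₀[6.57e-06/3.7 + 5.74/8.691e+04^0.9])² = 0.25/(log₁₀[1.78e-06 + 0.000206])² = 0.25/(-3.683)² = 0.01844.
Darcy-Weisbach: ΔP = f(L/D)(ρV²/2) = 0.01844·(4.89/0.274)·(1110·5.715²/2) = 0.01844·17.85·1.813e+04 = 5965 Pa.
Pumping power P = QΔP = 0.337·5965 = 2010 W = 2.01 kW.

P ≈ 2.01 kW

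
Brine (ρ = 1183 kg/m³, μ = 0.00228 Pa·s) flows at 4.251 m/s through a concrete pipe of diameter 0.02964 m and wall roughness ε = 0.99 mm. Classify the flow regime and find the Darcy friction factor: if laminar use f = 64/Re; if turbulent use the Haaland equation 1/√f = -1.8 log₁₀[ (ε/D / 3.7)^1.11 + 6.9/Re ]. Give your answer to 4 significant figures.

Re = ρVD/μ = 1183·4.251·0.02964/0.00228 = 6.538e+04.
Re > 4000 → turbulent. ε/D = 0.00099/0.02964 = 0.0334; Haaland: 1/√f = -1.8 log₁₀[0.00538 + 0.000106] = 4.07, so f = 0.06038.

f ≈ 0.06038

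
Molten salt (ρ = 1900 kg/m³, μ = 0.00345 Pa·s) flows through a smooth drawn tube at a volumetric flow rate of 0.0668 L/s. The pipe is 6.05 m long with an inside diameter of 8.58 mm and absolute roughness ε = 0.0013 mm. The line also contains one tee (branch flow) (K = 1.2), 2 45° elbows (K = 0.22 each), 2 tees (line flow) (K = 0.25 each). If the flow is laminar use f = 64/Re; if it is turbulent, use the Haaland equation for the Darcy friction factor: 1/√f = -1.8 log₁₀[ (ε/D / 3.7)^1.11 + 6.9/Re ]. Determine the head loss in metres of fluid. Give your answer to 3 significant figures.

Q = 0.0668 L/s = 0.0668/1000 = 6.68e-05 m³/s.
Cross-sectional area A = πD²/4 = π(0.00858)²/4 = 5.782e-05 m²; mean velocity V = Q/A = 6.68e-05/5.782e-05 = 1.155 m/s.
Reynolds number Re = ρVD/μ = 1900 · 1.155 · 0.00858 / 0.00345 = 5459.
Re > 4000 → turbulent. Relative roughness ε/D = 1.3e-06/0.00858 = 0.000152. Haaland: 1/√f = -1.8 log₁₀[(0.000152/3.7)^1.11 + 6.9/5459] = -1.8 log₁₀[1.35e-05 + 0.00126] = 5.209, so f = 0.03686.
Total minor-loss coefficient ΣK = 1·1.2 + 2·0.22 + 2·0.25 = 2.14.
ΔP = [f·L/D + ΣK]·(ρV²/2) = [0.03686·6.05/0.00858 + 2.14]·(1900·1.155²/2) = [25.99 + 2.14]·1268 = 3.567e+04 Pa.
Head loss h_f = ΔP/(ρg) = 3.567e+04/(1900·9.81) = 1.91 m.

h_f ≈ 1.91 m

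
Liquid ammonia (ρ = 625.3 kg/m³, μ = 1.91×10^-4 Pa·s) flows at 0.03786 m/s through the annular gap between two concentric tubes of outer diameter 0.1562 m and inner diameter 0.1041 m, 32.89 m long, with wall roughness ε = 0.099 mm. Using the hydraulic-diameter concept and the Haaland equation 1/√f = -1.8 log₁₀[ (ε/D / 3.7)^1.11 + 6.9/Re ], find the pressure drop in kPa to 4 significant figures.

ΔP ≈ 0.01046 kPa

Hydraulic diameter D_h = 4A/P = D_o - D_i = 0.1562 - 0.1041 = 0.0521 m.
Re = ρVD_h/μ = 625.3·0.03786·0.0521/0.000191 = 6458.
ε/D_h = 9.9e-05/0.0521 = 0.0019; Haaland gives 1/√f = -1.8 log₁₀[0.000223+0.00107] = 5.2, so f = 0.03698.
ΔP = f(L/D_h)(ρV²/2) = 0.03698·32.89/0.0521·0.4481 = 10.46 Pa.
ΔP = 0.01046 kPa.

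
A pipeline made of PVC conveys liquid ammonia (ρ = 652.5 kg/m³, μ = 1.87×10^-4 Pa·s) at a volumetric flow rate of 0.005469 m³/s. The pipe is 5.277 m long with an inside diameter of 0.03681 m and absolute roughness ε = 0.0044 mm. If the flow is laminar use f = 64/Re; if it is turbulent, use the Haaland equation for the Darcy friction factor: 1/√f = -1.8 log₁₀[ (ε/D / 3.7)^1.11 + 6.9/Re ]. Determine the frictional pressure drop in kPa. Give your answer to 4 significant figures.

ΔP ≈ 17.39 kPa

Cross-sectional area A = πD²/4 = π(0.03681)²/4 = 0.001064 m²; mean velocity V = Q/A = 0.005469/0.001064 = 5.139 m/s.
Reynolds number Re = ρVD/μ = 652.5 · 5.139 · 0.03681 / 0.000187 = 6.601e+05.
Re > 4000 → turbulent. Relative roughness ε/D = 4.4e-06/0.03681 = 0.00012. Haaland: 1/√f = -1.8 log₁₀[(0.00012/3.7)^1.11 + 6.9/6.601e+05] = -1.8 log₁₀[1.04e-05 + 1.05e-05] = 8.427, so f = 0.01408.
Darcy-Weisbach: ΔP = f(L/D)(ρV²/2) = 0.01408·(5.277/0.03681)·(652.5·5.139²/2) = 0.01408·143.4·8616 = 1.739e+04 Pa.
ΔP = 1.739e+04 Pa = 17.39 kPa.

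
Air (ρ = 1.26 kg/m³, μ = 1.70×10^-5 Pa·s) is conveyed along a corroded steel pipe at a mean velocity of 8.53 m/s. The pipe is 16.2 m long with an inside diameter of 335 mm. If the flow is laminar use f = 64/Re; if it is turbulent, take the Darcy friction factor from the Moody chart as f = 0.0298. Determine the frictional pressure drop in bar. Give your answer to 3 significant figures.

ΔP ≈ 6.61×10^-4 bar

Reynolds number Re = ρVD/μ = 1.26 · 8.53 · 0.335 / 1.7e-05 = 2.118e+05.
Re > 4000 → turbulent; use the Moody-chart value f = 0.0298.
Darcy-Weisbach: ΔP = f(L/D)(ρV²/2) = 0.0298·(16.2/0.335)·(1.26·8.53²/2) = 0.0298·48.36·45.84 = 66.06 Pa.
ΔP = 66.06 Pa = 6.61×10^-4 bar.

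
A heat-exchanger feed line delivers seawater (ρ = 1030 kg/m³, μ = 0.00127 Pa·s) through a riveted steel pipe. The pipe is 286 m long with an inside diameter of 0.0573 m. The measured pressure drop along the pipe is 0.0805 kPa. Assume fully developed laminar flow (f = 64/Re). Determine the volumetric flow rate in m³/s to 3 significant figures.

For laminar flow, f = 64/Re with Re = ρVD/μ, so Darcy-Weisbach reduces to ΔP = 32μLV/D². Solving for V: V = ΔP·D²/(32μL) = 80.5·(0.0573)²/(32·0.00127·286) = 0.02274 m/s.
Check: Re = ρVD/μ = 1030·0.02274·0.0573/0.00127 = 1057 < 2300, so the laminar assumption holds.
Q = V·A = 0.02274·(π/4·0.0573²) = 5.864e-05 m³/s = 5.86×10^-5 m³/s.

Q ≈ 5.86×10^-5 m³/s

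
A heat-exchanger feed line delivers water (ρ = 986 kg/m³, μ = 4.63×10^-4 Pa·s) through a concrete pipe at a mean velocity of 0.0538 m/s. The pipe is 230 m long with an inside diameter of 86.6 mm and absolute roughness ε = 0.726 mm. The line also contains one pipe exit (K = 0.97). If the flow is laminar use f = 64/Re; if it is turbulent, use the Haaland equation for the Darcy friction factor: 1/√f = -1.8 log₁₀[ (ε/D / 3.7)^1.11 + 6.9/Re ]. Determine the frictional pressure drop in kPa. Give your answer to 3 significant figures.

ΔP ≈ 0.158 kPa

Reynolds number Re = ρVD/μ = 986 · 0.0538 · 0.0866 / 0.000463 = 9922.
Re > 4000 → turbulent. Relative roughness ε/D = 0.000726/0.0866 = 0.00838. Haaland: 1/√f = -1.8 log₁₀[(0.00838/3.7)^1.11 + 6.9/9922] = -1.8 log₁₀[0.00116 + 0.000695] = 4.917, so f = 0.04136.
Total minor-loss coefficient ΣK = 1·0.97 = 0.97.
ΔP = [f·L/D + ΣK]·(ρV²/2) = [0.04136·230/0.0866 + 0.97]·(986·0.0538²/2) = [109.9 + 0.97]·1.427 = 158.1 Pa.
ΔP = 158.1 Pa = 0.158 kPa.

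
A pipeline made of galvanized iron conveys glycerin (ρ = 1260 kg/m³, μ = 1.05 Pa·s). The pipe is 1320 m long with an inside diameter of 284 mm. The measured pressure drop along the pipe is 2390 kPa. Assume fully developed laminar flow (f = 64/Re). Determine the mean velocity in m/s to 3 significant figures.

For laminar flow, f = 64/Re with Re = ρVD/μ, so Darcy-Weisbach reduces to ΔP = 32μLV/D². Solving for V: V = ΔP·D²/(32μL) = 2.39e+06·(0.284)²/(32·1.05·1320) = 4.346 m/s.
Check: Re = ρVD/μ = 1260·4.346·0.284/1.05 = 1481 < 2300, so the laminar assumption holds.

V ≈ 4.35 m/s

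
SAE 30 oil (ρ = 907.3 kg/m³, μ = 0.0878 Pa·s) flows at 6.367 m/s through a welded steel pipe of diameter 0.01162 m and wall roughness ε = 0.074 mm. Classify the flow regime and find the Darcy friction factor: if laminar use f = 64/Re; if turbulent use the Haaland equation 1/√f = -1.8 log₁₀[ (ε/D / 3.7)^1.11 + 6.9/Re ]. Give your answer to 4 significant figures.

f ≈ 0.08371

Re = ρVD/μ = 907.3·6.367·0.01162/0.0878 = 764.5.
Re < 2300 → laminar, so f = 64/Re = 0.08371 (roughness is irrelevant in laminar flow).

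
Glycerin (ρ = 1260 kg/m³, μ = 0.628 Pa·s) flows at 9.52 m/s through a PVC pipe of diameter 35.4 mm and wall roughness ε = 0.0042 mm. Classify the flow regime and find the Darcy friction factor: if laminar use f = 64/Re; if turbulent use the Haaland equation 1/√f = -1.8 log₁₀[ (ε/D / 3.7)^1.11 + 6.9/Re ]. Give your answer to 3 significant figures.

Re = ρVD/μ = 1260·9.52·0.0354/0.628 = 676.2.
Re < 2300 → laminar, so f = 64/Re = 0.09465 (roughness is irrelevant in laminar flow).

f ≈ 0.0947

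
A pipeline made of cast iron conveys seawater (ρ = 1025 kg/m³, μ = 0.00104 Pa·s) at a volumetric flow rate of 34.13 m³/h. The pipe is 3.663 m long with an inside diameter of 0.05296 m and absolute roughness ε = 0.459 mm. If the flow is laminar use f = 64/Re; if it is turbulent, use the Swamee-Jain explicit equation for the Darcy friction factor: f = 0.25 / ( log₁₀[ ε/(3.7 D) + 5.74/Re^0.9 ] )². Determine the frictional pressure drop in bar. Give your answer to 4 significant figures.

ΔP ≈ 0.2401 bar

Q = 34.13 m³/h = 34.13/3600 = 0.009481 m³/s.
Cross-sectional area A = πD²/4 = π(0.05296)²/4 = 0.002203 m²; mean velocity V = Q/A = 0.009481/0.002203 = 4.304 m/s.
Reynolds number Re = ρVD/μ = 1025 · 4.304 · 0.05296 / 0.00104 = 2.246e+05.
Re > 4000 → turbulent. Relative roughness ε/D = 0.000459/0.05296 = 0.00867. Swamee-Jain: f = 0.25/(log₁₀[0.00867/3.7 + 5.74/2.246e+05^0.9])² = 0.25/(log₁₀[0.00234 + 8.76e-05])² = 0.25/(-2.614)² = 0.03658.
Darcy-Weisbach: ΔP = f(L/D)(ρV²/2) = 0.03658·(3.663/0.05296)·(1025·4.304²/2) = 0.03658·69.17·9493 = 2.401e+04 Pa.
ΔP = 2.401e+04 Pa = 0.2401 bar.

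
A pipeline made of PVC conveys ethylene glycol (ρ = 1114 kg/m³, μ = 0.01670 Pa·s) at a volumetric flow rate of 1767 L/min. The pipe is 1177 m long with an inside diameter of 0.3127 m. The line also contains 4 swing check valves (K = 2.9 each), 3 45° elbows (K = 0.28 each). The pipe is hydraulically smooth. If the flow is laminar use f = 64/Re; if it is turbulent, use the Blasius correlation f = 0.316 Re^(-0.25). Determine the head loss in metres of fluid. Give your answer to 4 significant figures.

h_f ≈ 1.036 m

Q = 1767 L/min = 1767/60000 = 0.02945 m³/s.
Cross-sectional area A = πD²/4 = π(0.3127)²/4 = 0.0768 m²; mean velocity V = Q/A = 0.02945/0.0768 = 0.3835 m/s.
Reynolds number Re = ρVD/μ = 1114 · 0.3835 · 0.3127 / 0.0167 = 7999.
Re > 4000 → turbulent. Smooth-pipe (Blasius): f = 0.316 Re^(-0.25) = 0.316/(7999)^0.25 = 0.03341.
Total minor-loss coefficient ΣK = 4·2.9 + 3·0.28 = 12.4.
ΔP = [f·L/D + ΣK]·(ρV²/2) = [0.03341·1177/0.3127 + 12.4]·(1114·0.3835²/2) = [125.8 + 12.4]·81.91 = 1.132e+04 Pa.
Head loss h_f = ΔP/(ρg) = 1.132e+04/(1114·9.81) = 1.036 m.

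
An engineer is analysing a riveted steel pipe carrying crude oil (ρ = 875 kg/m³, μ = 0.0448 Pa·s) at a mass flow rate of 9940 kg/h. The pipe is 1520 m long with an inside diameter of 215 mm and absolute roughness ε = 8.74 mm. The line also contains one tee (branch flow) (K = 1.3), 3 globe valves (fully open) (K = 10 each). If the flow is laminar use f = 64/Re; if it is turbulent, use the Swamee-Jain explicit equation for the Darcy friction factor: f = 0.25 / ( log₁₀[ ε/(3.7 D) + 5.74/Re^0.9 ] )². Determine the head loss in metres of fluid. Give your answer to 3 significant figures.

h_f ≈ 0.489 m

ṁ = 9940 kg/h = 9940/3600 = 2.761 kg/s.
A = πD²/4 = π(0.215)²/4 = 0.03631 m²; mean velocity V = ṁ/(ρA) = 2.761/(875 · 0.03631) = 0.08692 m/s.
Reynolds number Re = ρVD/μ = 875 · 0.08692 · 0.215 / 0.0448 = 365.
Re < 2300 → laminar flow, so f = 64/Re = 64/365 = 0.1753 (the turbulent correlation is not needed).
Total minor-loss coefficient ΣK = 1·1.3 + 3·10 = 31.3.
ΔP = [f·L/D + ΣK]·(ρV²/2) = [0.1753·1520/0.215 + 31.3]·(875·0.08692²/2) = [1240 + 31.3]·3.305 = 4201 Pa.
Head loss h_f = ΔP/(ρg) = 4201/(875·9.81) = 0.489 m.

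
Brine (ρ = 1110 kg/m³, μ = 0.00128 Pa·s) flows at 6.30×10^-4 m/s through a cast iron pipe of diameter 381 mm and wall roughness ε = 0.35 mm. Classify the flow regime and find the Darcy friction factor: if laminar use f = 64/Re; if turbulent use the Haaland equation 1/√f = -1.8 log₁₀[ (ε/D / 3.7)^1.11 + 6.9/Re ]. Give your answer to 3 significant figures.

Re = ρVD/μ = 1110·0.00063·0.381/0.00128 = 208.2.
Re < 2300 → laminar, so f = 64/Re = 0.3075 (roughness is irrelevant in laminar flow).

f ≈ 0.307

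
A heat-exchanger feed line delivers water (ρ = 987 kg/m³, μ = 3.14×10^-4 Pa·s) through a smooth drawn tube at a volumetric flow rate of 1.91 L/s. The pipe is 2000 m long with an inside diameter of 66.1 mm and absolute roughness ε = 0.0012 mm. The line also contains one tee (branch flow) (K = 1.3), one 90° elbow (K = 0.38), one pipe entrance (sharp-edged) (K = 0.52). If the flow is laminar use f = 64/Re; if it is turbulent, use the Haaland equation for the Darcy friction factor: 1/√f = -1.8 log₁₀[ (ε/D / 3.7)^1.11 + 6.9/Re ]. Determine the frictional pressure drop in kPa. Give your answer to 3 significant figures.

Q = 1.91 L/s = 1.91/1000 = 0.00191 m³/s.
Cross-sectional area A = πD²/4 = π(0.0661)²/4 = 0.003432 m²; mean velocity V = Q/A = 0.00191/0.003432 = 0.5566 m/s.
Reynolds number Re = ρVD/μ = 987 · 0.5566 · 0.0661 / 0.000314 = 1.156e+05.
Re > 4000 → turbulent. Relative roughness ε/D = 1.2e-06/0.0661 = 1.82e-05. Haaland: 1/√f = -1.8 log₁₀[(1.82e-05/3.7)^1.11 + 6.9/1.156e+05] = -1.8 log₁₀[1.28e-06 + 5.97e-05] = 7.587, so f = 0.01737.
Total minor-loss coefficient ΣK = 1·1.3 + 1·0.38 + 1·0.52 = 2.2.
ΔP = [f·L/D + ΣK]·(ρV²/2) = [0.01737·2000/0.0661 + 2.2]·(987·0.5566²/2) = [525.6 + 2.2]·152.9 = 8.07e+04 Pa.
ΔP = 8.07e+04 Pa = 80.7 kPa.

ΔP ≈ 80.7 kPa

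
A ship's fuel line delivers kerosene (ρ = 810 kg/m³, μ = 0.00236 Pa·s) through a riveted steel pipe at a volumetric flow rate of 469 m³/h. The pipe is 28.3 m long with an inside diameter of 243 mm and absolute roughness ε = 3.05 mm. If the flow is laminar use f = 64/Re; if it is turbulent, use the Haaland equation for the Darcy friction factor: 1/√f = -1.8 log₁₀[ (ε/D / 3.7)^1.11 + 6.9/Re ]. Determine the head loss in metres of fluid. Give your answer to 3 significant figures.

h_f ≈ 1.93 m

Q = 469 m³/h = 469/3600 = 0.1303 m³/s.
Cross-sectional area A = πD²/4 = π(0.243)²/4 = 0.04638 m²; mean velocity V = Q/A = 0.1303/0.04638 = 2.809 m/s.
Reynolds number Re = ρVD/μ = 810 · 2.809 · 0.243 / 0.00236 = 2.343e+05.
Re > 4000 → turbulent. Relative roughness ε/D = 0.00305/0.243 = 0.0126. Haaland: 1/√f = -1.8 log₁₀[(0.0126/3.7)^1.11 + 6.9/2.343e+05] = -1.8 log₁₀[0.00181 + 2.95e-05] = 4.921, so f = 0.04129.
Darcy-Weisbach: ΔP = f(L/D)(ρV²/2) = 0.04129·(28.3/0.243)·(810·2.809²/2) = 0.04129·116.5·3196 = 1.537e+04 Pa.
Head loss h_f = ΔP/(ρg) = 1.537e+04/(810·9.81) = 1.93 m.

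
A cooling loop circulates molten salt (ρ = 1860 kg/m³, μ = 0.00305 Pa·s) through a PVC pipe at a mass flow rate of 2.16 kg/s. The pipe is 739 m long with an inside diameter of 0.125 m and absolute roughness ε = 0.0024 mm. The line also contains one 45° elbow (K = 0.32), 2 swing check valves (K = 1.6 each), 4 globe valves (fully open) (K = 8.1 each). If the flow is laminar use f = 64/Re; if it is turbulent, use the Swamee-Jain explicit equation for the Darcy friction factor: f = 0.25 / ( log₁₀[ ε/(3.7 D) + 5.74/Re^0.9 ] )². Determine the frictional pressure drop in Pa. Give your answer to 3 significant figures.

A = πD²/4 = π(0.125)²/4 = 0.01227 m²; mean velocity V = ṁ/(ρA) = 2.16/(1860 · 0.01227) = 0.09463 m/s.
Reynolds number Re = ρVD/μ = 1860 · 0.09463 · 0.125 / 0.00305 = 7214.
Re > 4000 → turbulent. Relative roughness ε/D = 2.4e-06/0.125 = 1.92e-05. Swamee-Jain: f = 0.25/(log₁₀[1.92e-05/3.7 + 5.74/7214^0.9])² = 0.25/(log₁₀[5.19e-06 + 0.00193])² = 0.25/(-2.712)² = 0.03398.
Total minor-loss coefficient ΣK = 1·0.32 + 2·1.6 + 4·8.1 = 35.9.
ΔP = [f·L/D + ΣK]·(ρV²/2) = [0.03398·739/0.125 + 35.9]·(1860·0.09463²/2) = [200.9 + 35.9]·8.328 = 1972 Pa.

ΔP ≈ 1970 Pa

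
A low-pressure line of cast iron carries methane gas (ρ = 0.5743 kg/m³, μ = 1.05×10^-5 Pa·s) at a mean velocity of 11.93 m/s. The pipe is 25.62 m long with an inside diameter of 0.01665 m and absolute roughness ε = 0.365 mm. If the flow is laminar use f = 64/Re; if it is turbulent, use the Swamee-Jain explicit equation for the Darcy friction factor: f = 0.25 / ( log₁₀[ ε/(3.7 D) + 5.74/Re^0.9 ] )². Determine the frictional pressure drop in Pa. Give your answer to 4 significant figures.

ΔP ≈ 3437 Pa

Reynolds number Re = ρVD/μ = 0.5743 · 11.93 · 0.01665 / 1.05e-05 = 1.086e+04.
Re > 4000 → turbulent. Relative roughness ε/D = 0.000365/0.01665 = 0.0219. Swamee-Jain: f = 0.25/(log₁₀[0.0219/3.7 + 5.74/1.086e+04^0.9])² = 0.25/(log₁₀[0.00592 + 0.00134])² = 0.25/(-2.139)² = 0.05465.
Darcy-Weisbach: ΔP = f(L/D)(ρV²/2) = 0.05465·(25.62/0.01665)·(0.5743·11.93²/2) = 0.05465·1539·40.87 = 3437 Pa.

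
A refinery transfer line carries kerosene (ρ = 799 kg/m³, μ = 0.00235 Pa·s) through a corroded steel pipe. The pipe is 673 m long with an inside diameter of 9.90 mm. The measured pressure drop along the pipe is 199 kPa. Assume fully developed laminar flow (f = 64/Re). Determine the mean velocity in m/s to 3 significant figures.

V ≈ 0.385 m/s

For laminar flow, f = 64/Re with Re = ρVD/μ, so Darcy-Weisbach reduces to ΔP = 32μLV/D². Solving for V: V = ΔP·D²/(32μL) = 1.99e+05·(0.0099)²/(32·0.00235·673) = 0.3854 m/s.
Check: Re = ρVD/μ = 799·0.3854·0.0099/0.00235 = 1297 < 2300, so the laminar assumption holds.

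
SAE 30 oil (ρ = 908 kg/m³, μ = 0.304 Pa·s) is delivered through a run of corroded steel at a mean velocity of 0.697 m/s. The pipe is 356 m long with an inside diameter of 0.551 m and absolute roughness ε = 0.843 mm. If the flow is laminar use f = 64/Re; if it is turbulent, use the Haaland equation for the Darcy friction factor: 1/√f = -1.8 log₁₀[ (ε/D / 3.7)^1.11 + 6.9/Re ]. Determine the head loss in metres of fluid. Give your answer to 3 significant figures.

h_f ≈ 0.893 m

Reynolds number Re = ρVD/μ = 908 · 0.697 · 0.551 / 0.304 = 1147.
Re < 2300 → laminar flow, so f = 64/Re = 64/1147 = 0.05579 (the turbulent correlation is not needed).
Darcy-Weisbach: ΔP = f(L/D)(ρV²/2) = 0.05579·(356/0.551)·(908·0.697²/2) = 0.05579·646.1·220.6 = 7951 Pa.
Head loss h_f = ΔP/(ρg) = 7951/(908·9.81) = 0.893 m.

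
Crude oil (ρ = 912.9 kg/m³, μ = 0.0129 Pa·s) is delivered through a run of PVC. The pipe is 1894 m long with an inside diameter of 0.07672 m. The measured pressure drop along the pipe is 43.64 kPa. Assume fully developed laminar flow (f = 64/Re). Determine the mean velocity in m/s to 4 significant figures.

V ≈ 0.3285 m/s

For laminar flow, f = 64/Re with Re = ρVD/μ, so Darcy-Weisbach reduces to ΔP = 32μLV/D². Solving for V: V = ΔP·D²/(32μL) = 4.364e+04·(0.07672)²/(32·0.0129·1894) = 0.3285 m/s.
Check: Re = ρVD/μ = 912.9·0.3285·0.07672/0.0129 = 1784 < 2300, so the laminar assumption holds.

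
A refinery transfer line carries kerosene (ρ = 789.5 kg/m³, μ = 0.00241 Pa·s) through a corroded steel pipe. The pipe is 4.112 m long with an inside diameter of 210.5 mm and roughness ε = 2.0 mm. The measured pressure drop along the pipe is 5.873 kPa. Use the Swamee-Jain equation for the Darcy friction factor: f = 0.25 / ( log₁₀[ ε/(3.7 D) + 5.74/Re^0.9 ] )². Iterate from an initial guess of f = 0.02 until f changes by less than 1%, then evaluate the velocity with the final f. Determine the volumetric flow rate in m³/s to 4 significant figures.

Q ≈ 0.1567 m³/s

Rearranging Darcy-Weisbach: V = √(2·ΔP·D/(f·L·ρ)). With ε/D = 0.002/0.2105 = 0.0095, iterate starting from f = 0.02:
  f = 0.02 → V = √(2·5873·0.2105/(0.02·4.112·789.5)) = 6.171 m/s; Re = ρVD/μ = 4.255e+05; f → 0.03749
  f = 0.03749 → V = 4.507 m/s; Re = 3.108e+05; f → 0.03757
Converged (Δf/f < 1%). With the final f = 0.03757: V = √(2·5873·0.2105/(0.03757·4.112·789.5)) = 4.502 m/s.
Q = V·A = 4.502·(π/4·0.2105²) = 0.1567 m³/s = 0.1567 m³/s.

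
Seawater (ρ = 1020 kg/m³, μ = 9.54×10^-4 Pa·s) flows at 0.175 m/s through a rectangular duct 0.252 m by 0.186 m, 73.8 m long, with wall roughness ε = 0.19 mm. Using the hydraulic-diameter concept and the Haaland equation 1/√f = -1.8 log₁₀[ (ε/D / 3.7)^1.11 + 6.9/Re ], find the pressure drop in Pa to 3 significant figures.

Hydraulic diameter D_h = 4A/P = 4·(0.252·0.186)/(2·(0.252+0.186)) = 0.1875/0.876 = 0.214 m.
Re = ρVD_h/μ = 1020·0.175·0.214/0.000954 = 4.005e+04.
ε/D_h = 0.00019/0.214 = 0.000888; Haaland gives 1/√f = -1.8 log₁₀[9.59e-05+0.000172] = 6.429, so f = 0.0242.
ΔP = f(L/D_h)(ρV²/2) = 0.0242·73.8/0.214·15.62 = 130.3 Pa.

ΔP ≈ 130 Pa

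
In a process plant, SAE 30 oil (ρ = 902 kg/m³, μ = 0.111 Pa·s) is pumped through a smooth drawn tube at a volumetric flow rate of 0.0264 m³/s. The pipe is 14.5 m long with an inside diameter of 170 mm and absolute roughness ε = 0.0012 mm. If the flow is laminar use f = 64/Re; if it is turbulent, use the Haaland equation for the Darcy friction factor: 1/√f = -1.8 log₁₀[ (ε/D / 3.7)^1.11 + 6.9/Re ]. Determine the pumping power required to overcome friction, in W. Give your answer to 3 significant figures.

P ≈ 54.7 W

Cross-sectional area A = πD²/4 = π(0.17)²/4 = 0.0227 m²; mean velocity V = Q/A = 0.0264/0.0227 = 1.163 m/s.
Reynolds number Re = ρVD/μ = 902 · 1.163 · 0.17 / 0.111 = 1607.
Re < 2300 → laminar flow, so f = 64/Re = 64/1607 = 0.03983 (the turbulent correlation is not needed).
Darcy-Weisbach: ΔP = f(L/D)(ρV²/2) = 0.03983·(14.5/0.17)·(902·1.163²/2) = 0.03983·85.29·610.1 = 2073 Pa.
Pumping power P = QΔP = 0.0264·2073 = 54.72 W = 54.7 W.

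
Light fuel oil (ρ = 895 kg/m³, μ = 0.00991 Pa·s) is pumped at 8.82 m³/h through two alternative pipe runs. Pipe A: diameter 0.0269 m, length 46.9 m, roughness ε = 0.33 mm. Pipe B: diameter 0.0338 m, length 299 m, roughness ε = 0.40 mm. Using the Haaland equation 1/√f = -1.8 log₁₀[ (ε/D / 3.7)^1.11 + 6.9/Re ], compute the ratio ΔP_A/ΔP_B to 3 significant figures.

ΔP_A/ΔP_B ≈ 0.485

Pipe A: V = Q/A = 0.00245/0.0005683 = 4.311 m/s; Re = 1.047e+04; ε/D = 0.0123; Haaland → f = 0.04514; ΔP_A = f(L/D)(ρV²/2) = 6.546e+05 Pa.
Pipe B: V = Q/A = 0.00245/0.0008973 = 2.731 m/s; Re = 8335; ε/D = 0.0118; Haaland → f = 0.04575; ΔP_B = f(L/D)(ρV²/2) = 1.35e+06 Pa.
ΔP_A/ΔP_B = 6.546e+05/1.35e+06 = 0.485.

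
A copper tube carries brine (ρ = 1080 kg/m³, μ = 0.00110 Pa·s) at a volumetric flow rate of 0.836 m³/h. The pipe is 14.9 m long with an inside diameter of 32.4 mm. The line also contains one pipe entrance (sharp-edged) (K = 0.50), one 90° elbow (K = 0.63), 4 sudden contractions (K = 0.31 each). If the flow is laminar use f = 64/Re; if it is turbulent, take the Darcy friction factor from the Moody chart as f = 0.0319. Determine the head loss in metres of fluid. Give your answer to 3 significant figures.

Q = 0.836 m³/h = 0.836/3600 = 0.0002322 m³/s.
Cross-sectional area A = πD²/4 = π(0.0324)²/4 = 0.0008245 m²; mean velocity V = Q/A = 0.0002322/0.0008245 = 0.2817 m/s.
Reynolds number Re = ρVD/μ = 1080 · 0.2817 · 0.0324 / 0.0011 = 8960.
Re > 4000 → turbulent; use the Moody-chart value f = 0.0319.
Total minor-loss coefficient ΣK = 1·0.5 + 1·0.63 + 4·0.31 = 2.37.
ΔP = [f·L/D + ΣK]·(ρV²/2) = [0.0319·14.9/0.0324 + 2.37]·(1080·0.2817²/2) = [14.67 + 2.37]·42.84 = 730 Pa.
Head loss h_f = ΔP/(ρg) = 730/(1080·9.81) = 0.0689 m.

h_f ≈ 0.0689 m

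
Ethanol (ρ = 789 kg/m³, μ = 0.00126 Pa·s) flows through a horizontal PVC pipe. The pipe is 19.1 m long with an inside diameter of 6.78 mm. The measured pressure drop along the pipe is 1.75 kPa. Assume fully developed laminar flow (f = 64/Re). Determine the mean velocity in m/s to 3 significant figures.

For laminar flow, f = 64/Re with Re = ρVD/μ, so Darcy-Weisbach reduces to ΔP = 32μLV/D². Solving for V: V = ΔP·D²/(32μL) = 1750·(0.00678)²/(32·0.00126·19.1) = 0.1045 m/s.
Check: Re = ρVD/μ = 789·0.1045·0.00678/0.00126 = 443.5 < 2300, so the laminar assumption holds.

V ≈ 0.104 m/s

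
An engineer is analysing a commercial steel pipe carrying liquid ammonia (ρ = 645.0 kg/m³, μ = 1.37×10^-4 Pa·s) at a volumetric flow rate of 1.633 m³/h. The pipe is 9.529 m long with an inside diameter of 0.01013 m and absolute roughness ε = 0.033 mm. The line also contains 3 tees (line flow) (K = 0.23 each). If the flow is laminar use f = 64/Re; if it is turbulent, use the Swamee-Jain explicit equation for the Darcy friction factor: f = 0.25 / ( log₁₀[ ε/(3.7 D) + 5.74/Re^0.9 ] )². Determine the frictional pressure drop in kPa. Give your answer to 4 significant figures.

ΔP ≈ 270.5 kPa

Q = 1.633 m³/h = 1.633/3600 = 0.0004536 m³/s.
Cross-sectional area A = πD²/4 = π(0.01013)²/4 = 8.06e-05 m²; mean velocity V = Q/A = 0.0004536/8.06e-05 = 5.628 m/s.
Reynolds number Re = ρVD/μ = 645 · 5.628 · 0.01013 / 0.000137 = 2.684e+05.
Re > 4000 → turbulent. Relative roughness ε/D = 3.3e-05/0.01013 = 0.00326. Swamee-Jain: f = 0.25/(log₁₀[0.00326/3.7 + 5.74/2.684e+05^0.9])² = 0.25/(log₁₀[0.00088 + 7.46e-05])² = 0.25/(-3.02)² = 0.02741.
Total minor-loss coefficient ΣK = 3·0.23 = 0.69.
ΔP = [f·L/D + ΣK]·(ρV²/2) = [0.02741·9.529/0.01013 + 0.69]·(645·5.628²/2) = [25.79 + 0.69]·1.022e+04 = 2.705e+05 Pa.
ΔP = 2.705e+05 Pa = 270.5 kPa.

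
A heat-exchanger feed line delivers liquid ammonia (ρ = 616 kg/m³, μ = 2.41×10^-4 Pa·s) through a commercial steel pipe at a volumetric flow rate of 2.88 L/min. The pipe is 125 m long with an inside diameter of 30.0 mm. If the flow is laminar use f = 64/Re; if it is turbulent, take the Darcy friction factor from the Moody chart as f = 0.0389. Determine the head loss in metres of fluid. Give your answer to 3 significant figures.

Q = 2.88 L/min = 2.88/60000 = 4.8e-05 m³/s.
Cross-sectional area A = πD²/4 = π(0.03)²/4 = 0.0007069 m²; mean velocity V = Q/A = 4.8e-05/0.0007069 = 0.06791 m/s.
Reynolds number Re = ρVD/μ = 616 · 0.06791 · 0.03 / 0.000241 = 5207.
Re > 4000 → turbulent; use the Moody-chart value f = 0.0389.
Darcy-Weisbach: ΔP = f(L/D)(ρV²/2) = 0.0389·(125/0.03)·(616·0.06791²/2) = 0.0389·4167·1.42 = 230.2 Pa.
Head loss h_f = ΔP/(ρg) = 230.2/(616·9.81) = 0.0381 m.

h_f ≈ 0.0381 m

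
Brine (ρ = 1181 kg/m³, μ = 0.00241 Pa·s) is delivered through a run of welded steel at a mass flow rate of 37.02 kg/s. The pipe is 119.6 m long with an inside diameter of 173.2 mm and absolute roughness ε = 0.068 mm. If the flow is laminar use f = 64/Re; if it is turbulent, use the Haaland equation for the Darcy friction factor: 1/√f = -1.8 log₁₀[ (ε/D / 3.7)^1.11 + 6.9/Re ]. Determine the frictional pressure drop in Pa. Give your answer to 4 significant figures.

ΔP ≈ 13920 Pa

A = πD²/4 = π(0.1732)²/4 = 0.02356 m²; mean velocity V = ṁ/(ρA) = 37.02/(1181 · 0.02356) = 1.33 m/s.
Reynolds number Re = ρVD/μ = 1181 · 1.33 · 0.1732 / 0.00241 = 1.129e+05.
Re > 4000 → turbulent. Relative roughness ε/D = 6.8e-05/0.1732 = 0.000393. Haaland: 1/√f = -1.8 log₁₀[(0.000393/3.7)^1.11 + 6.9/1.129e+05] = -1.8 log₁₀[3.88e-05 + 6.11e-05] = 7.201, so f = 0.01929.
Darcy-Weisbach: ΔP = f(L/D)(ρV²/2) = 0.01929·(119.6/0.1732)·(1181·1.33²/2) = 0.01929·690.5·1045 = 1.392e+04 Pa.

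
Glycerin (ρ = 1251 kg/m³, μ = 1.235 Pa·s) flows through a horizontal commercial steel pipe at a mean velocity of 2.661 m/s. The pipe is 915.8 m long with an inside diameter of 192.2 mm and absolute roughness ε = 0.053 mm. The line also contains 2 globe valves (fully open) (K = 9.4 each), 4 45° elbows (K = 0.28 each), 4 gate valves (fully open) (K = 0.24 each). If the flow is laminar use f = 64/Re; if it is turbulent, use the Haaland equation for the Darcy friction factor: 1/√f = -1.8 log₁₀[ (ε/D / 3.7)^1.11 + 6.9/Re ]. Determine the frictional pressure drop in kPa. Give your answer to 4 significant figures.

Reynolds number Re = ρVD/μ = 1251 · 2.661 · 0.1922 / 1.24 = 518.1.
Re < 2300 → laminar flow, so f = 64/Re = 64/518.1 = 0.1235 (the turbulent correlation is not needed).
Total minor-loss coefficient ΣK = 2·9.4 + 4·0.28 + 4·0.24 = 20.9.
ΔP = [f·L/D + ΣK]·(ρV²/2) = [0.1235·915.8/0.1922 + 20.9]·(1251·2.661²/2) = [588.6 + 20.9]·4429 = 2.7e+06 Pa.
ΔP = 2.7e+06 Pa = 2700 kPa.

ΔP ≈ 2700 kPa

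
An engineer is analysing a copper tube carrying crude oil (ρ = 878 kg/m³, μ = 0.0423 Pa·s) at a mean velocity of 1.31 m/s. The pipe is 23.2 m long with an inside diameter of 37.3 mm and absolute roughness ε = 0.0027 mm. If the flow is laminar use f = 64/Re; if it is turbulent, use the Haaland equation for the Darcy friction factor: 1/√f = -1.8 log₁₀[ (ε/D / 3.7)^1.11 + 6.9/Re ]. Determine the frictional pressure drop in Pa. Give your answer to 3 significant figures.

ΔP ≈ 29600 Pa

Reynolds number Re = ρVD/μ = 878 · 1.31 · 0.0373 / 0.0423 = 1014.
Re < 2300 → laminar flow, so f = 64/Re = 64/1014 = 0.0631 (the turbulent correlation is not needed).
Darcy-Weisbach: ΔP = f(L/D)(ρV²/2) = 0.0631·(23.2/0.0373)·(878·1.31²/2) = 0.0631·622·753.4 = 2.957e+04 Pa.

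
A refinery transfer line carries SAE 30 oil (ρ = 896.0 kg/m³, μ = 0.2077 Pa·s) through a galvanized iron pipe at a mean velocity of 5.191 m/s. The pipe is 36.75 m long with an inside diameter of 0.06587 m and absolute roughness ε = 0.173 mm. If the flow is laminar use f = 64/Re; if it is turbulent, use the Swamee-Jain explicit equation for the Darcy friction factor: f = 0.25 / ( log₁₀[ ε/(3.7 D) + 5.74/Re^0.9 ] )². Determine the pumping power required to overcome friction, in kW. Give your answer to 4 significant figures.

Reynolds number Re = ρVD/μ = 896 · 5.191 · 0.06587 / 0.208 = 1475.
Re < 2300 → laminar flow, so f = 64/Re = 64/1475 = 0.04339 (the turbulent correlation is not needed).
Darcy-Weisbach: ΔP = f(L/D)(ρV²/2) = 0.04339·(36.75/0.06587)·(896·5.191²/2) = 0.04339·557.9·1.207e+04 = 2.922e+05 Pa.
Q = V·A = 5.191·0.003408 = 0.01769 m³/s.
Pumping power P = QΔP = 0.01769·2.922e+05 = 5169.3 W = 5.169 kW.

P ≈ 5.169 kW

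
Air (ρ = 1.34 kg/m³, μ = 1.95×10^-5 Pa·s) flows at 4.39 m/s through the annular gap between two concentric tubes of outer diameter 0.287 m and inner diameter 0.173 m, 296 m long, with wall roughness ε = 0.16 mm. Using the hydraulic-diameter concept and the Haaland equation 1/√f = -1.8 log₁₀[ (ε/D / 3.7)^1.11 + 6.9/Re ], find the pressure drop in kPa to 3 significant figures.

Hydraulic diameter D_h = 4A/P = D_o - D_i = 0.287 - 0.173 = 0.114 m.
Re = ρVD_h/μ = 1.34·4.39·0.114/1.95e-05 = 3.439e+04.
ε/D_h = 0.00016/0.114 = 0.0014; Haaland gives 1/√f = -1.8 log₁₀[0.000159+0.000201] = 6.198, so f = 0.02603.
ΔP = f(L/D_h)(ρV²/2) = 0.02603·296/0.114·12.91 = 872.6 Pa.
ΔP = 0.873 kPa.

ΔP ≈ 0.873 kPa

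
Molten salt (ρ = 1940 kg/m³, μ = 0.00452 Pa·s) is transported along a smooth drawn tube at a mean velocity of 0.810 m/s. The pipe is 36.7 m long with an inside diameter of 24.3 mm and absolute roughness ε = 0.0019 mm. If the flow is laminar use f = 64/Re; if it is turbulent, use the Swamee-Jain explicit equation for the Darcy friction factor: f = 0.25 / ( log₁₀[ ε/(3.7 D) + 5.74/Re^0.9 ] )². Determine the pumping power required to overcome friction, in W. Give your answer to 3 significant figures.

Reynolds number Re = ρVD/μ = 1940 · 0.81 · 0.0243 / 0.00452 = 8448.
Re > 4000 → turbulent. Relative roughness ε/D = 1.9e-06/0.0243 = 7.82e-05. Swamee-Jain: f = 0.25/(log₁₀[7.82e-05/3.7 + 5.74/8448^0.9])² = 0.25/(log₁₀[2.11e-05 + 0.00168])² = 0.25/(-2.77)² = 0.03259.
Darcy-Weisbach: ΔP = f(L/D)(ρV²/2) = 0.03259·(36.7/0.0243)·(1940·0.81²/2) = 0.03259·1510·636.4 = 3.132e+04 Pa.
Q = V·A = 0.81·0.0004638 = 0.0003757 m³/s.
Pumping power P = QΔP = 0.0003757·3.132e+04 = 11.77 W = 11.8 W.

P ≈ 11.8 W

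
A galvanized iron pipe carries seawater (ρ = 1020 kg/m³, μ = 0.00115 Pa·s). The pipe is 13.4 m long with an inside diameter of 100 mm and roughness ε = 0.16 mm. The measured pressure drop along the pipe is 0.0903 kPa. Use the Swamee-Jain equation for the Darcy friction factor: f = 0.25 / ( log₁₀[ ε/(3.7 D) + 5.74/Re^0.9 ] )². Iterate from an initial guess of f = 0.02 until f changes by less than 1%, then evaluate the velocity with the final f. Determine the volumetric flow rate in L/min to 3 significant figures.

Rearranging Darcy-Weisbach: V = √(2·ΔP·D/(f·L·ρ)). With ε/D = 0.00016/0.1 = 0.0016, iterate starting from f = 0.02:
  f = 0.02 → V = √(2·90.3·0.1/(0.02·13.4·1020)) = 0.257 m/s; Re = ρVD/μ = 2.28e+04; f → 0.02871
  f = 0.02871 → V = 0.2145 m/s; Re = 1.903e+04; f → 0.0296
  f = 0.0296 → V = 0.2113 m/s; Re = 1.874e+04; f → 0.02967
Converged (Δf/f < 1%). With the final f = 0.02967: V = √(2·90.3·0.1/(0.02967·13.4·1020)) = 0.211 m/s.
Q = V·A = 0.211·(π/4·0.1²) = 0.001657 m³/s = 99.4 L/min.

Q ≈ 99.4 L/min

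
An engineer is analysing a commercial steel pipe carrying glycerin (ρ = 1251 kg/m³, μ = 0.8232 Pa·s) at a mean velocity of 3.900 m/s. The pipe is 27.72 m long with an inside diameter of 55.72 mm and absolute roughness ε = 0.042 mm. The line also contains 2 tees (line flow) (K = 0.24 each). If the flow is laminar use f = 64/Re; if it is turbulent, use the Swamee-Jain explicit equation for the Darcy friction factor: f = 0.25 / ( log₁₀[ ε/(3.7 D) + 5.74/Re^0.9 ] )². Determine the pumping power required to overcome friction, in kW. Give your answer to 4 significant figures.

P ≈ 8.766 kW

Reynolds number Re = ρVD/μ = 1251 · 3.9 · 0.05572 / 0.823 = 330.2.
Re < 2300 → laminar flow, so f = 64/Re = 64/330.2 = 0.1938 (the turbulent correlation is not needed).
Total minor-loss coefficient ΣK = 2·0.24 = 0.48.
ΔP = [f·L/D + ΣK]·(ρV²/2) = [0.1938·27.72/0.05572 + 0.48]·(1251·3.9²/2) = [96.41 + 0.48]·9514 = 9.218e+05 Pa.
Q = V·A = 3.9·0.002438 = 0.00951 m³/s.
Pumping power P = QΔP = 0.00951·9.218e+05 = 8766.5 W = 8.766 kW.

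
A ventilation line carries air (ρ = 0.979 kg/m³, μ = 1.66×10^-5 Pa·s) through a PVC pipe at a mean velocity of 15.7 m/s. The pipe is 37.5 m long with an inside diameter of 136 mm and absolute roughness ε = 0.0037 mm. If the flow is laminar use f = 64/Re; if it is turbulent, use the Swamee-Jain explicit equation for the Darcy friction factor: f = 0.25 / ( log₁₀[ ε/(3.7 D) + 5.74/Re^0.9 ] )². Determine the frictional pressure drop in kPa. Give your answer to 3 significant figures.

Reynolds number Re = ρVD/μ = 0.979 · 15.7 · 0.136 / 1.66e-05 = 1.259e+05.
Re > 4000 → turbulent. Relative roughness ε/D = 3.7e-06/0.136 = 2.72e-05. Swamee-Jain: f = 0.25/(log₁₀[2.72e-05/3.7 + 5.74/1.259e+05^0.9])² = 0.25/(log₁₀[7.35e-06 + 0.000148])² = 0.25/(-3.81)² = 0.01722.
Darcy-Weisbach: ΔP = f(L/D)(ρV²/2) = 0.01722·(37.5/0.136)·(0.979·15.7²/2) = 0.01722·275.7·120.7 = 573 Pa.
ΔP = 573 Pa = 0.573 kPa.

ΔP ≈ 0.573 kPa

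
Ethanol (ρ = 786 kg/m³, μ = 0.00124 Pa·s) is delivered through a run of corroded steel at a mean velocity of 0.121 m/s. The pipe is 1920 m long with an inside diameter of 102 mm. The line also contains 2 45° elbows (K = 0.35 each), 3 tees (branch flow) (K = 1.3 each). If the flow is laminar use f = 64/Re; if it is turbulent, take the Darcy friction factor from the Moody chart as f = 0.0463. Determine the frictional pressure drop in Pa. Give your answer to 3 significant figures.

Reynolds number Re = ρVD/μ = 786 · 0.121 · 0.102 / 0.00124 = 7823.
Re > 4000 → turbulent; use the Moody-chart value f = 0.0463.
Total minor-loss coefficient ΣK = 2·0.35 + 3·1.3 = 4.6.
ΔP = [f·L/D + ΣK]·(ρV²/2) = [0.0463·1920/0.102 + 4.6]·(786·0.121²/2) = [871.5 + 4.6]·5.754 = 5041 Pa.

ΔP ≈ 5040 Pa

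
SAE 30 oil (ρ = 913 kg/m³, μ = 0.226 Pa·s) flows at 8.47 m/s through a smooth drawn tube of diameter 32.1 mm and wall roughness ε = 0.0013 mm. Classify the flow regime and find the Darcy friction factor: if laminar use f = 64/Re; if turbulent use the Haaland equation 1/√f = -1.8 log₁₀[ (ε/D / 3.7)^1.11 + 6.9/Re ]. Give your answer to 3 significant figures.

Re = ρVD/μ = 913·8.47·0.0321/0.226 = 1098.
Re < 2300 → laminar, so f = 64/Re = 0.05827 (roughness is irrelevant in laminar flow).

f ≈ 0.0583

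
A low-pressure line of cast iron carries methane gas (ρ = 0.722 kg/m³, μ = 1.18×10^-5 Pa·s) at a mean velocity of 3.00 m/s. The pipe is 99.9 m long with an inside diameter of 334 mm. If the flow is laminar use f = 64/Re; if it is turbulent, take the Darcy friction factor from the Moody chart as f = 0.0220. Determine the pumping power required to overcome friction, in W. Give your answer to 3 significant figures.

P ≈ 5.62 W

Reynolds number Re = ρVD/μ = 0.722 · 3 · 0.334 / 1.18e-05 = 6.131e+04.
Re > 4000 → turbulent; use the Moody-chart value f = 0.0220.
Darcy-Weisbach: ΔP = f(L/D)(ρV²/2) = 0.022·(99.9/0.334)·(0.722·3²/2) = 0.022·299.1·3.249 = 21.38 Pa.
Q = V·A = 3·0.08762 = 0.2628 m³/s.
Pumping power P = QΔP = 0.2628·21.38 = 5.619 W = 5.62 W.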